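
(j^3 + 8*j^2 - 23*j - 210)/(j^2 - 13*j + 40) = (j^2 + 13*j + 42)/(j - 8)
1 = 1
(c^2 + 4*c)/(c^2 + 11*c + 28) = c/(c + 7)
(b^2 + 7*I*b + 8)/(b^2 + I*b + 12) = (b^2 + 7*I*b + 8)/(b^2 + I*b + 12)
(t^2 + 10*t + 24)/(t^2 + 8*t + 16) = (t + 6)/(t + 4)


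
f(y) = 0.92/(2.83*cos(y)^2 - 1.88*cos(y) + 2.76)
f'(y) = 0.92*(5.66*sin(y)*cos(y) - 1.88*sin(y))/(2.83*cos(y)^2 - 1.88*cos(y) + 2.76)^2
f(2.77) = 0.13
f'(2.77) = -0.05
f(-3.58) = 0.14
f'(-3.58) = -0.06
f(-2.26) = 0.18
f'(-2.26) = 0.15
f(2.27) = 0.18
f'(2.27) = -0.15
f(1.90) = 0.25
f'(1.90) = -0.24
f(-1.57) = 0.33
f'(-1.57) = 0.23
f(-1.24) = 0.38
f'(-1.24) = 0.01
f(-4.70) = 0.33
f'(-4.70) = -0.23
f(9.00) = 0.13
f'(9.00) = -0.06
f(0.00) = 0.25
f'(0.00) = 0.00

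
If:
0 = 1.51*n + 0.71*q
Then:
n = -0.470198675496689*q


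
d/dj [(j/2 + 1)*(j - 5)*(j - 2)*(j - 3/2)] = 2*j^3 - 39*j^2/4 + 7*j/2 + 13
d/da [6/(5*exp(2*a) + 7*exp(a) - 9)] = (-60*exp(a) - 42)*exp(a)/(5*exp(2*a) + 7*exp(a) - 9)^2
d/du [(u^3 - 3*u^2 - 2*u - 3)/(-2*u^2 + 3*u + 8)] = (-2*u^4 + 6*u^3 + 11*u^2 - 60*u - 7)/(4*u^4 - 12*u^3 - 23*u^2 + 48*u + 64)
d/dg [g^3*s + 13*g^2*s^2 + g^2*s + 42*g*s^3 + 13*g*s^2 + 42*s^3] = s*(3*g^2 + 26*g*s + 2*g + 42*s^2 + 13*s)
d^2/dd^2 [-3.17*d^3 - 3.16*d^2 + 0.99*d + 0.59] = -19.02*d - 6.32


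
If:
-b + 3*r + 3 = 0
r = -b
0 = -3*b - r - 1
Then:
No Solution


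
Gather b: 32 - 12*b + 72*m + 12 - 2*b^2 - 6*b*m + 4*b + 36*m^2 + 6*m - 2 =-2*b^2 + b*(-6*m - 8) + 36*m^2 + 78*m + 42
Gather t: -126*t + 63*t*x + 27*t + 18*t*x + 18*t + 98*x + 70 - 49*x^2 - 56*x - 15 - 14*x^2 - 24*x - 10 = t*(81*x - 81) - 63*x^2 + 18*x + 45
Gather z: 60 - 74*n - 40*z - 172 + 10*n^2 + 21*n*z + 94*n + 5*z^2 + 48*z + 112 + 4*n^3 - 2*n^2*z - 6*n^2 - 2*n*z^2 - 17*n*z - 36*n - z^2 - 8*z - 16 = 4*n^3 + 4*n^2 - 16*n + z^2*(4 - 2*n) + z*(-2*n^2 + 4*n) - 16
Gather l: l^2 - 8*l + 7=l^2 - 8*l + 7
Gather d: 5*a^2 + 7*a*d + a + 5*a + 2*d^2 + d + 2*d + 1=5*a^2 + 6*a + 2*d^2 + d*(7*a + 3) + 1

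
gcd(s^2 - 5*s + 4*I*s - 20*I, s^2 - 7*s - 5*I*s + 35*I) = 1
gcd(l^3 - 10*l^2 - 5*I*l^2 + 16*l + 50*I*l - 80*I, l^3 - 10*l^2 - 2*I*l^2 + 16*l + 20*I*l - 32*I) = l^2 - 10*l + 16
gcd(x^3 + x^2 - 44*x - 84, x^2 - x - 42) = x^2 - x - 42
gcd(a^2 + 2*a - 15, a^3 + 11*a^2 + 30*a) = a + 5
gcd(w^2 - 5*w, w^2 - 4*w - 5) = w - 5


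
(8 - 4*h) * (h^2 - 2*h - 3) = -4*h^3 + 16*h^2 - 4*h - 24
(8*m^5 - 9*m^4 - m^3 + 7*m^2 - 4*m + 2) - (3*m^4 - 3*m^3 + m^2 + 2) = 8*m^5 - 12*m^4 + 2*m^3 + 6*m^2 - 4*m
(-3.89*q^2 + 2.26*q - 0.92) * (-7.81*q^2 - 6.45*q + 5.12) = 30.3809*q^4 + 7.43990000000001*q^3 - 27.3086*q^2 + 17.5052*q - 4.7104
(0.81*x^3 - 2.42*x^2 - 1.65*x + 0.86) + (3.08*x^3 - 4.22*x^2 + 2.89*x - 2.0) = 3.89*x^3 - 6.64*x^2 + 1.24*x - 1.14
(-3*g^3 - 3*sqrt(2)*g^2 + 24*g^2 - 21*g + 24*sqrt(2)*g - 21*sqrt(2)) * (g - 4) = -3*g^4 - 3*sqrt(2)*g^3 + 36*g^3 - 117*g^2 + 36*sqrt(2)*g^2 - 117*sqrt(2)*g + 84*g + 84*sqrt(2)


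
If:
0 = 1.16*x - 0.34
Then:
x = 0.29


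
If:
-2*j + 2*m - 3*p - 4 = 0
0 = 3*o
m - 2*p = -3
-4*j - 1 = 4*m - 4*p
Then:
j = -29/12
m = 22/3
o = 0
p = 31/6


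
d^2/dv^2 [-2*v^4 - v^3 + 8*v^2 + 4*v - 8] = -24*v^2 - 6*v + 16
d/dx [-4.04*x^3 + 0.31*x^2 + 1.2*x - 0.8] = -12.12*x^2 + 0.62*x + 1.2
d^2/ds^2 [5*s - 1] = 0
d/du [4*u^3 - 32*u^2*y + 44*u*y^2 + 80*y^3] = 12*u^2 - 64*u*y + 44*y^2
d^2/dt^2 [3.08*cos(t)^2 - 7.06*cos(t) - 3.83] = 7.06*cos(t) - 6.16*cos(2*t)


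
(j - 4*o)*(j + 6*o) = j^2 + 2*j*o - 24*o^2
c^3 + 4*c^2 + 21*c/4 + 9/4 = (c + 1)*(c + 3/2)^2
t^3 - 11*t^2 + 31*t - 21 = (t - 7)*(t - 3)*(t - 1)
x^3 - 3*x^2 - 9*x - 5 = (x - 5)*(x + 1)^2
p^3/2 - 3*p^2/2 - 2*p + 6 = (p/2 + 1)*(p - 3)*(p - 2)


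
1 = 1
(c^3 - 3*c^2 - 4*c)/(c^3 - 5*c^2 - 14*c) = (-c^2 + 3*c + 4)/(-c^2 + 5*c + 14)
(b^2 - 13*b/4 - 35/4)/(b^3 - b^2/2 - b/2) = (-4*b^2 + 13*b + 35)/(2*b*(-2*b^2 + b + 1))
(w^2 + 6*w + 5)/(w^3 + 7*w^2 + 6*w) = (w + 5)/(w*(w + 6))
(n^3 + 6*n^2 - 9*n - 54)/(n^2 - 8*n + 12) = (n^3 + 6*n^2 - 9*n - 54)/(n^2 - 8*n + 12)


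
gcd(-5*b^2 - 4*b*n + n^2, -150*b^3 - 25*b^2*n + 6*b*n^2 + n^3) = 5*b - n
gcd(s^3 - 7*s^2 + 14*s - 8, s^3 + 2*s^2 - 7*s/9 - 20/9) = s - 1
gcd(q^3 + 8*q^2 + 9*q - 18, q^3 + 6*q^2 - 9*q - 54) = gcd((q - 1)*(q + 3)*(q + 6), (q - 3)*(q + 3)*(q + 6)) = q^2 + 9*q + 18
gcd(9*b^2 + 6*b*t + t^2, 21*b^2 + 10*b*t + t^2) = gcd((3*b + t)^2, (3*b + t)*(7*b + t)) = 3*b + t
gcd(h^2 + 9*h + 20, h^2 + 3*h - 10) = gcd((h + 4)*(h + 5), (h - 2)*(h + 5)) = h + 5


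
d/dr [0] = 0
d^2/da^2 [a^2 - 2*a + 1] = 2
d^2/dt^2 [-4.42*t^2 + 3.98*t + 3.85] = -8.84000000000000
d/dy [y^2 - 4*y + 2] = 2*y - 4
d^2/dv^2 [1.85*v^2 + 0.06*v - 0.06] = 3.70000000000000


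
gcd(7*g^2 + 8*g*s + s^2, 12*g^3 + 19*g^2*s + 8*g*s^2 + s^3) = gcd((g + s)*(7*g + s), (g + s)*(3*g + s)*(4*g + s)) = g + s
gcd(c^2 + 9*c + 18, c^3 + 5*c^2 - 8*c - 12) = c + 6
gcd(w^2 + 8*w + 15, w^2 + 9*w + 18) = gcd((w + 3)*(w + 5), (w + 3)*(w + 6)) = w + 3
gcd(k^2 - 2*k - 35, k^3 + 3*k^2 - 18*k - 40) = k + 5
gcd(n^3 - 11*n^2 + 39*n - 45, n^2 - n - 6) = n - 3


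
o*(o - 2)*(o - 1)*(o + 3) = o^4 - 7*o^2 + 6*o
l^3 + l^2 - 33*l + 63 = (l - 3)^2*(l + 7)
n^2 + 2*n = n*(n + 2)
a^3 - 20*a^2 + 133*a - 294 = (a - 7)^2*(a - 6)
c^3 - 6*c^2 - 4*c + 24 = (c - 6)*(c - 2)*(c + 2)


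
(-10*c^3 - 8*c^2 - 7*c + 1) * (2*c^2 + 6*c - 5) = -20*c^5 - 76*c^4 - 12*c^3 + 41*c - 5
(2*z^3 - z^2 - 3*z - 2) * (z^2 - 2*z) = 2*z^5 - 5*z^4 - z^3 + 4*z^2 + 4*z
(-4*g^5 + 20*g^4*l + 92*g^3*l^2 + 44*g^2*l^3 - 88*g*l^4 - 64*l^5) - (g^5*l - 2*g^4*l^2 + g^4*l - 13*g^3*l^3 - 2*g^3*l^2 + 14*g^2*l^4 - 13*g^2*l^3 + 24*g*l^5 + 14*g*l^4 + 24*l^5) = -g^5*l - 4*g^5 + 2*g^4*l^2 + 19*g^4*l + 13*g^3*l^3 + 94*g^3*l^2 - 14*g^2*l^4 + 57*g^2*l^3 - 24*g*l^5 - 102*g*l^4 - 88*l^5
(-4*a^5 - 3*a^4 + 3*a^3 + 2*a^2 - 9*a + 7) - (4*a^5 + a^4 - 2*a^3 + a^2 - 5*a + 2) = -8*a^5 - 4*a^4 + 5*a^3 + a^2 - 4*a + 5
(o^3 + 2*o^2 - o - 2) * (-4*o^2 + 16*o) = -4*o^5 + 8*o^4 + 36*o^3 - 8*o^2 - 32*o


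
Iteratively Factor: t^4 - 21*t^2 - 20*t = (t)*(t^3 - 21*t - 20) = t*(t - 5)*(t^2 + 5*t + 4) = t*(t - 5)*(t + 1)*(t + 4)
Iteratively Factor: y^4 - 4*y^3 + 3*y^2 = (y)*(y^3 - 4*y^2 + 3*y) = y*(y - 1)*(y^2 - 3*y) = y*(y - 3)*(y - 1)*(y)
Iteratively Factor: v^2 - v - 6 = (v - 3)*(v + 2)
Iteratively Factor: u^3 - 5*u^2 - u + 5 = (u - 5)*(u^2 - 1) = (u - 5)*(u - 1)*(u + 1)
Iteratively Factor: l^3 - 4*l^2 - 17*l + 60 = (l + 4)*(l^2 - 8*l + 15) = (l - 3)*(l + 4)*(l - 5)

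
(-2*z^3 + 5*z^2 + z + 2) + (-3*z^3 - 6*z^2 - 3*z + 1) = -5*z^3 - z^2 - 2*z + 3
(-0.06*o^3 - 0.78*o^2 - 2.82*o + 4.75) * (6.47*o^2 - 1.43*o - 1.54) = -0.3882*o^5 - 4.9608*o^4 - 17.0376*o^3 + 35.9663*o^2 - 2.4497*o - 7.315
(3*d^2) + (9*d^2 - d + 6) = 12*d^2 - d + 6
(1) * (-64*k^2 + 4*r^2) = -64*k^2 + 4*r^2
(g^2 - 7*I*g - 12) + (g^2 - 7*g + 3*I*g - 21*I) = 2*g^2 - 7*g - 4*I*g - 12 - 21*I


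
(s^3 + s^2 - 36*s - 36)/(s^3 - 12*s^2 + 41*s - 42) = (s^3 + s^2 - 36*s - 36)/(s^3 - 12*s^2 + 41*s - 42)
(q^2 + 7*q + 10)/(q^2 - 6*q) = (q^2 + 7*q + 10)/(q*(q - 6))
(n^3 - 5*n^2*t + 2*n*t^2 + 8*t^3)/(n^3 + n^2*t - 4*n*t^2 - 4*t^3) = (n - 4*t)/(n + 2*t)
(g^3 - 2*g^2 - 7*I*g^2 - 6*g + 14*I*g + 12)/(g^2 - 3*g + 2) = (g^2 - 7*I*g - 6)/(g - 1)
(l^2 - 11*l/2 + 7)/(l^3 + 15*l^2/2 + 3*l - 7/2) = (2*l^2 - 11*l + 14)/(2*l^3 + 15*l^2 + 6*l - 7)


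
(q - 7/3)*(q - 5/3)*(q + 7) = q^3 + 3*q^2 - 217*q/9 + 245/9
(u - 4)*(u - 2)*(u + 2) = u^3 - 4*u^2 - 4*u + 16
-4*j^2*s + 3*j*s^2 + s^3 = s*(-j + s)*(4*j + s)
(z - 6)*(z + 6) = z^2 - 36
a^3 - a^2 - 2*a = a*(a - 2)*(a + 1)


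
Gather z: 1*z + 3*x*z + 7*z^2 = 7*z^2 + z*(3*x + 1)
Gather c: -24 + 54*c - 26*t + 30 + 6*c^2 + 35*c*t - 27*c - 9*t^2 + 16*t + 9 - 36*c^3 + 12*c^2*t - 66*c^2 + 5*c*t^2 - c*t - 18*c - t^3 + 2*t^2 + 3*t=-36*c^3 + c^2*(12*t - 60) + c*(5*t^2 + 34*t + 9) - t^3 - 7*t^2 - 7*t + 15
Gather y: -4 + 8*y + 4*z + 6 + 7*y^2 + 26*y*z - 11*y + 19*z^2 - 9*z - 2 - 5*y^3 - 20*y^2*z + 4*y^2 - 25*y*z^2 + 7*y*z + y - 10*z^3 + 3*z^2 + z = -5*y^3 + y^2*(11 - 20*z) + y*(-25*z^2 + 33*z - 2) - 10*z^3 + 22*z^2 - 4*z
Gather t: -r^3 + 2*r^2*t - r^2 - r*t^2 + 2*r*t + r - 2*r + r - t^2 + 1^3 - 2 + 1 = -r^3 - r^2 + t^2*(-r - 1) + t*(2*r^2 + 2*r)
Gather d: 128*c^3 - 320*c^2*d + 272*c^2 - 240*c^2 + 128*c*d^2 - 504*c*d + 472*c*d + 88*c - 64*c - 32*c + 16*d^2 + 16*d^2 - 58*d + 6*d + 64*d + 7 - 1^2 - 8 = 128*c^3 + 32*c^2 - 8*c + d^2*(128*c + 32) + d*(-320*c^2 - 32*c + 12) - 2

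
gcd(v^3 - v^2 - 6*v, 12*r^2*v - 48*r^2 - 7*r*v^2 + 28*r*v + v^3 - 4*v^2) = 1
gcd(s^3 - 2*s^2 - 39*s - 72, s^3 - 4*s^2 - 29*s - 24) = s^2 - 5*s - 24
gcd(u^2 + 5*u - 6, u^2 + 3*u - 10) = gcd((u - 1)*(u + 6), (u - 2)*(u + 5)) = 1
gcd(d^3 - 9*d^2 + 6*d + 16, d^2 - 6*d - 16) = d - 8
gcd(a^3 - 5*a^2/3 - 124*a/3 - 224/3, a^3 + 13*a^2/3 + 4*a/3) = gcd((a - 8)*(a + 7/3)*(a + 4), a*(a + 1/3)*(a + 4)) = a + 4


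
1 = 1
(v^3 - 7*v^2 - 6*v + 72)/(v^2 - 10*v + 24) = v + 3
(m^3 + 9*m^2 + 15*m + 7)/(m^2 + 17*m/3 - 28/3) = 3*(m^2 + 2*m + 1)/(3*m - 4)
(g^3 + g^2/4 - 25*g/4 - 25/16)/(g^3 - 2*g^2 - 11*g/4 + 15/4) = (8*g^2 + 22*g + 5)/(4*(2*g^2 + g - 3))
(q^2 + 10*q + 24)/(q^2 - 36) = (q + 4)/(q - 6)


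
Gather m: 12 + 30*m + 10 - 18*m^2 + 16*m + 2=-18*m^2 + 46*m + 24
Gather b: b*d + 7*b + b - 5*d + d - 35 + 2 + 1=b*(d + 8) - 4*d - 32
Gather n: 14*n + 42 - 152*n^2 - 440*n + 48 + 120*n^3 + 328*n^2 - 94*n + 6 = 120*n^3 + 176*n^2 - 520*n + 96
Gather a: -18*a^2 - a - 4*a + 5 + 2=-18*a^2 - 5*a + 7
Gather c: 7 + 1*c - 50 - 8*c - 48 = -7*c - 91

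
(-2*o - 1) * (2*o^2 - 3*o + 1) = -4*o^3 + 4*o^2 + o - 1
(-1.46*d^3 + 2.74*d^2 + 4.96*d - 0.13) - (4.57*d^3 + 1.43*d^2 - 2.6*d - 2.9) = -6.03*d^3 + 1.31*d^2 + 7.56*d + 2.77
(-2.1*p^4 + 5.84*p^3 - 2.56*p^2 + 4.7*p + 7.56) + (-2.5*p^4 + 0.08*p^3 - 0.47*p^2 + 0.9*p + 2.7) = -4.6*p^4 + 5.92*p^3 - 3.03*p^2 + 5.6*p + 10.26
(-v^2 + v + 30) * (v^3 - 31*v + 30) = -v^5 + v^4 + 61*v^3 - 61*v^2 - 900*v + 900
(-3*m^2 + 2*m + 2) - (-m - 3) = -3*m^2 + 3*m + 5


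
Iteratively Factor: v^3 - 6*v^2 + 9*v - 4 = (v - 1)*(v^2 - 5*v + 4) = (v - 1)^2*(v - 4)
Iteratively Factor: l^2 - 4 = (l - 2)*(l + 2)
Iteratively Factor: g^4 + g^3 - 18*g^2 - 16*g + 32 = (g - 4)*(g^3 + 5*g^2 + 2*g - 8) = (g - 4)*(g + 2)*(g^2 + 3*g - 4) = (g - 4)*(g + 2)*(g + 4)*(g - 1)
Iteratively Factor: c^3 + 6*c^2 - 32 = (c + 4)*(c^2 + 2*c - 8) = (c - 2)*(c + 4)*(c + 4)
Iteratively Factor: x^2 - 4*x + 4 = (x - 2)*(x - 2)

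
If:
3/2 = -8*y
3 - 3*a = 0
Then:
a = 1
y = -3/16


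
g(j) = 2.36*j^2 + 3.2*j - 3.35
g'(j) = 4.72*j + 3.2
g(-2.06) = 0.07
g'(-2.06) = -6.52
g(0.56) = -0.82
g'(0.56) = 5.84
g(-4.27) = 26.02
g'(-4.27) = -16.95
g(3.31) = 33.10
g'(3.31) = 18.82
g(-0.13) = -3.73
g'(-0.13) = 2.59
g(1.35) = 5.27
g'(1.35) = 9.57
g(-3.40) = 13.05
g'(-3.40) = -12.85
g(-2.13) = 0.54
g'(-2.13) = -6.85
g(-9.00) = 159.01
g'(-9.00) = -39.28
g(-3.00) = 8.29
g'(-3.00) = -10.96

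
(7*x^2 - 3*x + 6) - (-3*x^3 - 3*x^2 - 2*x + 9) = 3*x^3 + 10*x^2 - x - 3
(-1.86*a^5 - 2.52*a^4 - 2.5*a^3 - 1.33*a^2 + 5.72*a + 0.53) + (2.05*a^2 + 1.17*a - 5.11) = -1.86*a^5 - 2.52*a^4 - 2.5*a^3 + 0.72*a^2 + 6.89*a - 4.58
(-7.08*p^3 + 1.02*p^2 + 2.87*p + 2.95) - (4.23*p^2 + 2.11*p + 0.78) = -7.08*p^3 - 3.21*p^2 + 0.76*p + 2.17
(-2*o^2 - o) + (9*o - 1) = -2*o^2 + 8*o - 1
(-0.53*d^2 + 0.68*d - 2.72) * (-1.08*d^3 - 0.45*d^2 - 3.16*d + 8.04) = 0.5724*d^5 - 0.4959*d^4 + 4.3064*d^3 - 5.186*d^2 + 14.0624*d - 21.8688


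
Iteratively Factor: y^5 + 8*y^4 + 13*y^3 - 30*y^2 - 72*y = (y + 3)*(y^4 + 5*y^3 - 2*y^2 - 24*y) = y*(y + 3)*(y^3 + 5*y^2 - 2*y - 24) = y*(y - 2)*(y + 3)*(y^2 + 7*y + 12) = y*(y - 2)*(y + 3)*(y + 4)*(y + 3)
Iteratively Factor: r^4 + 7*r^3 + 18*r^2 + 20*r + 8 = (r + 2)*(r^3 + 5*r^2 + 8*r + 4) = (r + 2)^2*(r^2 + 3*r + 2) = (r + 1)*(r + 2)^2*(r + 2)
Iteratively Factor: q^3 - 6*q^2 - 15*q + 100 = (q - 5)*(q^2 - q - 20) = (q - 5)^2*(q + 4)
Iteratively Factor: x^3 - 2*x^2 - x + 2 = (x - 2)*(x^2 - 1) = (x - 2)*(x + 1)*(x - 1)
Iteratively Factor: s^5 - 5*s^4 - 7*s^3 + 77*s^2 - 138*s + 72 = (s - 1)*(s^4 - 4*s^3 - 11*s^2 + 66*s - 72) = (s - 2)*(s - 1)*(s^3 - 2*s^2 - 15*s + 36) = (s - 3)*(s - 2)*(s - 1)*(s^2 + s - 12) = (s - 3)^2*(s - 2)*(s - 1)*(s + 4)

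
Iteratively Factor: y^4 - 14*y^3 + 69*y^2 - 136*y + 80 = (y - 1)*(y^3 - 13*y^2 + 56*y - 80) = (y - 5)*(y - 1)*(y^2 - 8*y + 16) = (y - 5)*(y - 4)*(y - 1)*(y - 4)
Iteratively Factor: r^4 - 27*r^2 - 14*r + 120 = (r - 5)*(r^3 + 5*r^2 - 2*r - 24) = (r - 5)*(r + 3)*(r^2 + 2*r - 8) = (r - 5)*(r + 3)*(r + 4)*(r - 2)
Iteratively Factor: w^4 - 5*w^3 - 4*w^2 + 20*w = (w - 2)*(w^3 - 3*w^2 - 10*w) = (w - 2)*(w + 2)*(w^2 - 5*w) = (w - 5)*(w - 2)*(w + 2)*(w)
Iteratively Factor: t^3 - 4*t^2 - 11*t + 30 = (t - 2)*(t^2 - 2*t - 15) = (t - 5)*(t - 2)*(t + 3)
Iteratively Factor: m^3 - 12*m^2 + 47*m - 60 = (m - 4)*(m^2 - 8*m + 15) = (m - 4)*(m - 3)*(m - 5)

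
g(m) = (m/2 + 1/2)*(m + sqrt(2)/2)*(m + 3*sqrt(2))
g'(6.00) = 93.67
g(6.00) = 240.44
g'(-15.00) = 252.23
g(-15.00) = -1076.28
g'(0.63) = 8.32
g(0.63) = 5.31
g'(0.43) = 6.81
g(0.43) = 3.80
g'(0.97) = 11.16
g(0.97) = 8.61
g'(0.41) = 6.67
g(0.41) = 3.66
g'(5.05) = 72.27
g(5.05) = 161.83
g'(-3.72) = 2.60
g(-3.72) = 2.14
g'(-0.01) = 3.92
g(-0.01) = 1.46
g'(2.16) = 23.82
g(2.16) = 29.00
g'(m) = (m/2 + 1/2)*(m + sqrt(2)/2) + (m/2 + 1/2)*(m + 3*sqrt(2)) + (m + sqrt(2)/2)*(m + 3*sqrt(2))/2 = 3*m^2/2 + m + 7*sqrt(2)*m/2 + 3/2 + 7*sqrt(2)/4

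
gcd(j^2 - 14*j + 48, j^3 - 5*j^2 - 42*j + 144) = j - 8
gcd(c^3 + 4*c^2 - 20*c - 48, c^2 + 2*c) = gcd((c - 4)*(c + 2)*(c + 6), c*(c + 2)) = c + 2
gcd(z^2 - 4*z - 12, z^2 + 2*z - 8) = 1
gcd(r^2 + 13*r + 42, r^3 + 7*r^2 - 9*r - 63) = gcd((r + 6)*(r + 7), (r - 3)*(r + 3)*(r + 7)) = r + 7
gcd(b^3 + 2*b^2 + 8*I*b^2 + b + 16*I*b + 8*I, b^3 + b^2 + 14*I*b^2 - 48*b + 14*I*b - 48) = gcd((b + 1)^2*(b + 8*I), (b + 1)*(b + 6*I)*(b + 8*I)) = b^2 + b*(1 + 8*I) + 8*I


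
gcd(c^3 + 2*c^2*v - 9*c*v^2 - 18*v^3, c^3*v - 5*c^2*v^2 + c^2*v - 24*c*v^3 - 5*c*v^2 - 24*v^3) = c + 3*v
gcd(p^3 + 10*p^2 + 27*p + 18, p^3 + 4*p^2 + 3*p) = p^2 + 4*p + 3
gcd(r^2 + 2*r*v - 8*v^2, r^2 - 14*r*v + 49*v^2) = 1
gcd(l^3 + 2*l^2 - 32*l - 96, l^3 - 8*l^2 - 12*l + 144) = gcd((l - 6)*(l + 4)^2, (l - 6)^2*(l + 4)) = l^2 - 2*l - 24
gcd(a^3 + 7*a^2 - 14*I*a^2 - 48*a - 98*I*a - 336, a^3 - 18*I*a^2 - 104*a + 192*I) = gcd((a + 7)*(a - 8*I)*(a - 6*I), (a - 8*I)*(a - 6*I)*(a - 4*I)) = a^2 - 14*I*a - 48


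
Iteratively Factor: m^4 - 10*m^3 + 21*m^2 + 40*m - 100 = (m - 2)*(m^3 - 8*m^2 + 5*m + 50) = (m - 5)*(m - 2)*(m^2 - 3*m - 10) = (m - 5)^2*(m - 2)*(m + 2)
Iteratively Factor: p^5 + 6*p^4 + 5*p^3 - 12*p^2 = (p)*(p^4 + 6*p^3 + 5*p^2 - 12*p) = p*(p + 3)*(p^3 + 3*p^2 - 4*p) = p*(p - 1)*(p + 3)*(p^2 + 4*p) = p^2*(p - 1)*(p + 3)*(p + 4)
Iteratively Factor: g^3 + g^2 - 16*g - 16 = (g + 4)*(g^2 - 3*g - 4) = (g - 4)*(g + 4)*(g + 1)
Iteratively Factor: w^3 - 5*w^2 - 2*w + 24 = (w - 4)*(w^2 - w - 6) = (w - 4)*(w + 2)*(w - 3)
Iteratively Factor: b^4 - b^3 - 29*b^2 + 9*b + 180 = (b - 3)*(b^3 + 2*b^2 - 23*b - 60) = (b - 3)*(b + 3)*(b^2 - b - 20) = (b - 5)*(b - 3)*(b + 3)*(b + 4)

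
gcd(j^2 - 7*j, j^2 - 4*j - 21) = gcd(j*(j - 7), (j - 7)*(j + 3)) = j - 7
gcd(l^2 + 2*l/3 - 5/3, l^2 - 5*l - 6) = 1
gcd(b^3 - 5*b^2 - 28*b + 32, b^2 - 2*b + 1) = b - 1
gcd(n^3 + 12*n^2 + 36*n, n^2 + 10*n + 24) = n + 6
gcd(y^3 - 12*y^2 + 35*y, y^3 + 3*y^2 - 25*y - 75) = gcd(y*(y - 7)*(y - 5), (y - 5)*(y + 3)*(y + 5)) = y - 5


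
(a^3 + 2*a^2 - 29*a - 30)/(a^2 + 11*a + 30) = (a^2 - 4*a - 5)/(a + 5)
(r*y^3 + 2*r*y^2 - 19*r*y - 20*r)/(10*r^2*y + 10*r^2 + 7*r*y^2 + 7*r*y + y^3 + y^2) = r*(y^2 + y - 20)/(10*r^2 + 7*r*y + y^2)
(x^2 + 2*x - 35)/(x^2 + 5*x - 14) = (x - 5)/(x - 2)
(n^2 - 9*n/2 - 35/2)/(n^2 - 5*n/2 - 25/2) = (n - 7)/(n - 5)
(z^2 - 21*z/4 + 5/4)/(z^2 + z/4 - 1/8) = 2*(z - 5)/(2*z + 1)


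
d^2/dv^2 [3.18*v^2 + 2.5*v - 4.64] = 6.36000000000000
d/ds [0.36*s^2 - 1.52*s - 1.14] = 0.72*s - 1.52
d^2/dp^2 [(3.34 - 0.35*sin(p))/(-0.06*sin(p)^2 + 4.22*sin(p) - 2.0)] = (-0.00126*sin(p)^5 - 0.040524*sin(p)^4 - 2.282544*sin(p)^3 + 54.850712*sin(p)^2 + 31.611728*sin(p) - 112.250512)/(0.000216*sin(p)^6 - 0.045576*sin(p)^5 + 3.227112*sin(p)^4 - 78.189848*sin(p)^3 + 107.5704*sin(p)^2 - 50.64*sin(p) + 8.0)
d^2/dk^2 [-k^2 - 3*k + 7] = -2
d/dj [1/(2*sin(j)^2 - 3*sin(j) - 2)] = (3 - 4*sin(j))*cos(j)/(3*sin(j) + cos(2*j) + 1)^2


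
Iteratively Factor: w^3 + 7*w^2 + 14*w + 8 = (w + 1)*(w^2 + 6*w + 8) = (w + 1)*(w + 2)*(w + 4)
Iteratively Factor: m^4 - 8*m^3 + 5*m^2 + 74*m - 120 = (m + 3)*(m^3 - 11*m^2 + 38*m - 40) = (m - 2)*(m + 3)*(m^2 - 9*m + 20) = (m - 5)*(m - 2)*(m + 3)*(m - 4)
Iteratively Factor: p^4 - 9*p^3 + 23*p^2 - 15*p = (p - 1)*(p^3 - 8*p^2 + 15*p) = p*(p - 1)*(p^2 - 8*p + 15) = p*(p - 5)*(p - 1)*(p - 3)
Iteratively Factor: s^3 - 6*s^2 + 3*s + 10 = (s - 5)*(s^2 - s - 2) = (s - 5)*(s + 1)*(s - 2)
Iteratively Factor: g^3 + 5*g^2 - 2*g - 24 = (g + 3)*(g^2 + 2*g - 8) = (g - 2)*(g + 3)*(g + 4)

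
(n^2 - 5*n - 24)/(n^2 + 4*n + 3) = (n - 8)/(n + 1)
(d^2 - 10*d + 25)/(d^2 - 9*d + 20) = (d - 5)/(d - 4)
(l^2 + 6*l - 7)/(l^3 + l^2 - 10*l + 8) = (l + 7)/(l^2 + 2*l - 8)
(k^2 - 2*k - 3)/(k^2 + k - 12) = (k + 1)/(k + 4)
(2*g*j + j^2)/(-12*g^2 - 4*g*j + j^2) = -j/(6*g - j)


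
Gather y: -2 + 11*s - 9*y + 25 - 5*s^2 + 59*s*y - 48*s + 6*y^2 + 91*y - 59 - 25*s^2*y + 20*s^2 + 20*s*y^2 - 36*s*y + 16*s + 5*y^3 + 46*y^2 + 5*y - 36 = 15*s^2 - 21*s + 5*y^3 + y^2*(20*s + 52) + y*(-25*s^2 + 23*s + 87) - 72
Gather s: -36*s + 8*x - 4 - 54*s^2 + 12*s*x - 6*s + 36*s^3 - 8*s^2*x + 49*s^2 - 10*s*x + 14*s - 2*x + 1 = 36*s^3 + s^2*(-8*x - 5) + s*(2*x - 28) + 6*x - 3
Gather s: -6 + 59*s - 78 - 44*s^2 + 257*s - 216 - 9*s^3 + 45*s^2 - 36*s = -9*s^3 + s^2 + 280*s - 300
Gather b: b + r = b + r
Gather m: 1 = 1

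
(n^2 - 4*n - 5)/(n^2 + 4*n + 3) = (n - 5)/(n + 3)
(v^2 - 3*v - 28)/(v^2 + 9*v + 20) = (v - 7)/(v + 5)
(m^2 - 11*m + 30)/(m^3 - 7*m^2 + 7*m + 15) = (m - 6)/(m^2 - 2*m - 3)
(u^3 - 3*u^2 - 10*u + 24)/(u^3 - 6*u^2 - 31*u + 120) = (u^3 - 3*u^2 - 10*u + 24)/(u^3 - 6*u^2 - 31*u + 120)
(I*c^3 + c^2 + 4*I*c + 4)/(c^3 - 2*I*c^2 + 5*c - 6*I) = (I*c + 2)/(c - 3*I)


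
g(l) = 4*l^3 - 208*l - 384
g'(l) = 12*l^2 - 208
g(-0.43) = -294.88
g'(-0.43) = -205.78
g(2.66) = -862.00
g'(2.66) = -123.09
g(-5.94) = 13.18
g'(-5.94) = 215.40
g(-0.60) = -260.06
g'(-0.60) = -203.68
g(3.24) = -921.87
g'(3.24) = -82.03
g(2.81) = -879.73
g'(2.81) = -113.25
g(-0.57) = -266.18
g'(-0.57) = -204.10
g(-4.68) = 179.43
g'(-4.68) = 54.83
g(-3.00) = 132.00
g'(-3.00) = -100.00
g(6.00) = -768.00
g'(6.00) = 224.00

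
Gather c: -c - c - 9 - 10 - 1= -2*c - 20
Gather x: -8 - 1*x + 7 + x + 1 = 0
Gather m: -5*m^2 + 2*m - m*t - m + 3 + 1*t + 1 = -5*m^2 + m*(1 - t) + t + 4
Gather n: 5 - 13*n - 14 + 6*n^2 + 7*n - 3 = 6*n^2 - 6*n - 12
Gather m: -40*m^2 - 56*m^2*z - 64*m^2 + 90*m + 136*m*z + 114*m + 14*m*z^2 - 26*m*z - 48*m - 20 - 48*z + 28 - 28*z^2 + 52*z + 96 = m^2*(-56*z - 104) + m*(14*z^2 + 110*z + 156) - 28*z^2 + 4*z + 104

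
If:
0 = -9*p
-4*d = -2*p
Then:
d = 0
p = 0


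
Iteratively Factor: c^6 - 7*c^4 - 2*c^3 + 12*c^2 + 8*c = (c + 1)*(c^5 - c^4 - 6*c^3 + 4*c^2 + 8*c) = (c + 1)*(c + 2)*(c^4 - 3*c^3 + 4*c) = (c + 1)^2*(c + 2)*(c^3 - 4*c^2 + 4*c) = c*(c + 1)^2*(c + 2)*(c^2 - 4*c + 4) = c*(c - 2)*(c + 1)^2*(c + 2)*(c - 2)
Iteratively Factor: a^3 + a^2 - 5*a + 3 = (a + 3)*(a^2 - 2*a + 1) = (a - 1)*(a + 3)*(a - 1)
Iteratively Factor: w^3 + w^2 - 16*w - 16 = (w + 4)*(w^2 - 3*w - 4) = (w + 1)*(w + 4)*(w - 4)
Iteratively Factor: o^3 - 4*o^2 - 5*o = (o)*(o^2 - 4*o - 5) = o*(o - 5)*(o + 1)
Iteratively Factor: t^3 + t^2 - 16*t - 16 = (t - 4)*(t^2 + 5*t + 4) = (t - 4)*(t + 4)*(t + 1)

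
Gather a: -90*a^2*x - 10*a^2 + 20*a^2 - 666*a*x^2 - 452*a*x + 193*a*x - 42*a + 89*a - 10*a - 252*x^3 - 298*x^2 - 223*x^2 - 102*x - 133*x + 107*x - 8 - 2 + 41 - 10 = a^2*(10 - 90*x) + a*(-666*x^2 - 259*x + 37) - 252*x^3 - 521*x^2 - 128*x + 21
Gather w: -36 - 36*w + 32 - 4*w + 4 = -40*w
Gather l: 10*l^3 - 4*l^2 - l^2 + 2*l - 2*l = 10*l^3 - 5*l^2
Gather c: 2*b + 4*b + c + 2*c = 6*b + 3*c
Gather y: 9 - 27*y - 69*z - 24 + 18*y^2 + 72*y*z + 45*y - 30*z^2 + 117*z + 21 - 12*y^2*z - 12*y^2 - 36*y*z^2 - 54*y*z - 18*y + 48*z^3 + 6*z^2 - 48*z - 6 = y^2*(6 - 12*z) + y*(-36*z^2 + 18*z) + 48*z^3 - 24*z^2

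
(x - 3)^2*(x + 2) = x^3 - 4*x^2 - 3*x + 18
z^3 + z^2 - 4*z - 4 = (z - 2)*(z + 1)*(z + 2)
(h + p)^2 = h^2 + 2*h*p + p^2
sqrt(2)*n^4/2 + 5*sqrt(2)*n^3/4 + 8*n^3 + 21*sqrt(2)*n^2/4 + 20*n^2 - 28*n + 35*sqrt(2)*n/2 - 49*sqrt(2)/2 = (n - 1)*(n + 7/2)*(n + 7*sqrt(2))*(sqrt(2)*n/2 + 1)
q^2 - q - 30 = (q - 6)*(q + 5)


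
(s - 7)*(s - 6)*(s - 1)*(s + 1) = s^4 - 13*s^3 + 41*s^2 + 13*s - 42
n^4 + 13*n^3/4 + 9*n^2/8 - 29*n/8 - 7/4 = (n - 1)*(n + 1/2)*(n + 7/4)*(n + 2)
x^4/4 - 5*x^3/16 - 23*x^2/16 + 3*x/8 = x*(x/4 + 1/2)*(x - 3)*(x - 1/4)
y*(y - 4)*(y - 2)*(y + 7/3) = y^4 - 11*y^3/3 - 6*y^2 + 56*y/3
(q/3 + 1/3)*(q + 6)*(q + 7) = q^3/3 + 14*q^2/3 + 55*q/3 + 14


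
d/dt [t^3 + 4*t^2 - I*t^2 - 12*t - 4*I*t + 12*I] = 3*t^2 + 2*t*(4 - I) - 12 - 4*I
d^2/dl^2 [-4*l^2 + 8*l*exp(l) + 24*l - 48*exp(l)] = 8*l*exp(l) - 32*exp(l) - 8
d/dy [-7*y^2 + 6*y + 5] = 6 - 14*y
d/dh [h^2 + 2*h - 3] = 2*h + 2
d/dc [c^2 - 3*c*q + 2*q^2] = 2*c - 3*q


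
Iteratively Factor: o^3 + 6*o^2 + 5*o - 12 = (o + 3)*(o^2 + 3*o - 4) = (o + 3)*(o + 4)*(o - 1)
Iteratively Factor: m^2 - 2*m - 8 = (m + 2)*(m - 4)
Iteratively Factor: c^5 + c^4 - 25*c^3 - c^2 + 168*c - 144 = (c - 1)*(c^4 + 2*c^3 - 23*c^2 - 24*c + 144) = (c - 1)*(c + 4)*(c^3 - 2*c^2 - 15*c + 36) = (c - 3)*(c - 1)*(c + 4)*(c^2 + c - 12) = (c - 3)^2*(c - 1)*(c + 4)*(c + 4)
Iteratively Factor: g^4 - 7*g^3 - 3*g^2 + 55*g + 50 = (g - 5)*(g^3 - 2*g^2 - 13*g - 10) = (g - 5)*(g + 1)*(g^2 - 3*g - 10) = (g - 5)*(g + 1)*(g + 2)*(g - 5)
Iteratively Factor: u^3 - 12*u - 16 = (u + 2)*(u^2 - 2*u - 8) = (u + 2)^2*(u - 4)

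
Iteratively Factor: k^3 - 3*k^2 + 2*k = (k)*(k^2 - 3*k + 2) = k*(k - 1)*(k - 2)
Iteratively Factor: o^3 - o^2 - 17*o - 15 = (o - 5)*(o^2 + 4*o + 3) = (o - 5)*(o + 3)*(o + 1)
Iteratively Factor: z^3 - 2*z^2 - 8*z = (z)*(z^2 - 2*z - 8) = z*(z + 2)*(z - 4)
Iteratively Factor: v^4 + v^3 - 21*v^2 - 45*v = (v + 3)*(v^3 - 2*v^2 - 15*v) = (v - 5)*(v + 3)*(v^2 + 3*v) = v*(v - 5)*(v + 3)*(v + 3)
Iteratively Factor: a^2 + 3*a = (a + 3)*(a)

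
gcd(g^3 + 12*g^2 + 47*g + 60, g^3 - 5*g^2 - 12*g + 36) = g + 3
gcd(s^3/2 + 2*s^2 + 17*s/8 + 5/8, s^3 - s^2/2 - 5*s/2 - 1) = s^2 + 3*s/2 + 1/2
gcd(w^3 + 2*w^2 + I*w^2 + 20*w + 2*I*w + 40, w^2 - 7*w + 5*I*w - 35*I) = w + 5*I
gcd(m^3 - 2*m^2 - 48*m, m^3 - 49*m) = m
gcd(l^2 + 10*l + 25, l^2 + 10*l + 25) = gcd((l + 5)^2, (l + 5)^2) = l^2 + 10*l + 25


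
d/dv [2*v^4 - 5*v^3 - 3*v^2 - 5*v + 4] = 8*v^3 - 15*v^2 - 6*v - 5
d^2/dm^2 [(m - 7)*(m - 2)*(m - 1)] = 6*m - 20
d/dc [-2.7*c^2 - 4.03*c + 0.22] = -5.4*c - 4.03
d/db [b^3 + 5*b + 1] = 3*b^2 + 5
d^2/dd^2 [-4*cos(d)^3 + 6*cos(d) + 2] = 6*(1 - 6*sin(d)^2)*cos(d)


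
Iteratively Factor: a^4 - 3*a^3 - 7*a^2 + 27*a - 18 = (a - 1)*(a^3 - 2*a^2 - 9*a + 18) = (a - 3)*(a - 1)*(a^2 + a - 6) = (a - 3)*(a - 1)*(a + 3)*(a - 2)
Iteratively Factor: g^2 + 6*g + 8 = (g + 2)*(g + 4)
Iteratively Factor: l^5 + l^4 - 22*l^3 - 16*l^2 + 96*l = (l + 4)*(l^4 - 3*l^3 - 10*l^2 + 24*l) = (l - 2)*(l + 4)*(l^3 - l^2 - 12*l) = l*(l - 2)*(l + 4)*(l^2 - l - 12) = l*(l - 2)*(l + 3)*(l + 4)*(l - 4)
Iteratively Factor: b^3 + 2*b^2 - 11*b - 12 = (b - 3)*(b^2 + 5*b + 4) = (b - 3)*(b + 1)*(b + 4)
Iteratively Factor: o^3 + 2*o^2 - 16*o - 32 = (o - 4)*(o^2 + 6*o + 8) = (o - 4)*(o + 2)*(o + 4)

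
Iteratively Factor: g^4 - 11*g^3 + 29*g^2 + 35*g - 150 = (g - 3)*(g^3 - 8*g^2 + 5*g + 50) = (g - 5)*(g - 3)*(g^2 - 3*g - 10) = (g - 5)^2*(g - 3)*(g + 2)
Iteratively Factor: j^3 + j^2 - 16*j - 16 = (j - 4)*(j^2 + 5*j + 4) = (j - 4)*(j + 4)*(j + 1)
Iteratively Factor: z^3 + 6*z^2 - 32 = (z - 2)*(z^2 + 8*z + 16) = (z - 2)*(z + 4)*(z + 4)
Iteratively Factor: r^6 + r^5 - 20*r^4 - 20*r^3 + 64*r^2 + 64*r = (r - 4)*(r^5 + 5*r^4 - 20*r^2 - 16*r) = (r - 4)*(r - 2)*(r^4 + 7*r^3 + 14*r^2 + 8*r) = (r - 4)*(r - 2)*(r + 4)*(r^3 + 3*r^2 + 2*r) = (r - 4)*(r - 2)*(r + 2)*(r + 4)*(r^2 + r) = (r - 4)*(r - 2)*(r + 1)*(r + 2)*(r + 4)*(r)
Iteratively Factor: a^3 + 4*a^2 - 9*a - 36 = (a + 4)*(a^2 - 9) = (a - 3)*(a + 4)*(a + 3)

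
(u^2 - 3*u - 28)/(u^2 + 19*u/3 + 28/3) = 3*(u - 7)/(3*u + 7)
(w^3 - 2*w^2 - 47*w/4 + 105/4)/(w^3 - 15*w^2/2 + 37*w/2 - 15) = (w + 7/2)/(w - 2)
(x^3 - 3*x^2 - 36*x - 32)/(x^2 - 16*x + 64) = (x^2 + 5*x + 4)/(x - 8)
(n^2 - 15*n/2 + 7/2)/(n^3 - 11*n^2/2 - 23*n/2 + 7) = 1/(n + 2)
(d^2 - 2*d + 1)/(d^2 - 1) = (d - 1)/(d + 1)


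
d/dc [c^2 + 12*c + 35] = 2*c + 12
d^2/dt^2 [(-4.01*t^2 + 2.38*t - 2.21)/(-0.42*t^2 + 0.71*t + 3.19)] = (8.88178419700125e-16*t^4 + 1.5519*t^3 + 34.574652*t^2 - 23.086476*t + 100.543284)/(0.074088*t^6 - 0.375732*t^5 - 1.052982*t^4 + 5.349637*t^3 + 7.997649*t^2 - 21.675093*t - 32.461759)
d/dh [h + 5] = 1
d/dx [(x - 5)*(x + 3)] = 2*x - 2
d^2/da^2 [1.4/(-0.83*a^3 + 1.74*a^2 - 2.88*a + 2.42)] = ((6.972*a - 4.872)*(0.83*a^3 - 1.74*a^2 + 2.88*a - 2.42) - 1.4*(2.49*a^2 - 3.48*a + 2.88)*(4.98*a^2 - 6.96*a + 5.76))/(0.83*a^3 - 1.74*a^2 + 2.88*a - 2.42)^3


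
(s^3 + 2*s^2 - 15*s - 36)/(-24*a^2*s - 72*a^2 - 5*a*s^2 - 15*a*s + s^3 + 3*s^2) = (s^2 - s - 12)/(-24*a^2 - 5*a*s + s^2)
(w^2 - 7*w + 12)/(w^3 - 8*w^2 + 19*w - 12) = 1/(w - 1)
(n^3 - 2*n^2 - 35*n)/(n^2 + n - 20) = n*(n - 7)/(n - 4)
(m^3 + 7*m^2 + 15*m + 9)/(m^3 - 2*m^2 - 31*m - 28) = (m^2 + 6*m + 9)/(m^2 - 3*m - 28)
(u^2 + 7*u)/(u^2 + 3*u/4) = 4*(u + 7)/(4*u + 3)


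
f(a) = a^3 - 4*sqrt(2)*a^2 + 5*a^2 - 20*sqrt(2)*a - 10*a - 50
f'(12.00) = 377.95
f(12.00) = 1124.00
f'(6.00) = 61.83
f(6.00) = -87.35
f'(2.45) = -23.50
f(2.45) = -133.03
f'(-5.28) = 52.29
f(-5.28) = -13.37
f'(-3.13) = -4.78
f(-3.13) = 32.73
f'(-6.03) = 78.72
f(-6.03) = -62.29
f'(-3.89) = 12.22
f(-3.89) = 30.12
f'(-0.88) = -34.81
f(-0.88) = -17.50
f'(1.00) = -36.60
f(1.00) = -87.94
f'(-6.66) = 103.53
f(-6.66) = -119.57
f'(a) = 3*a^2 - 8*sqrt(2)*a + 10*a - 20*sqrt(2) - 10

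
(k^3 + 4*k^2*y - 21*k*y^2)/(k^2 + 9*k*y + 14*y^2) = k*(k - 3*y)/(k + 2*y)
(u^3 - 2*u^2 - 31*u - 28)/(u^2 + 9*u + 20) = (u^2 - 6*u - 7)/(u + 5)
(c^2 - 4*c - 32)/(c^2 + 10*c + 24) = (c - 8)/(c + 6)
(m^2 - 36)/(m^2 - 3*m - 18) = (m + 6)/(m + 3)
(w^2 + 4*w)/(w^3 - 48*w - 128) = w/(w^2 - 4*w - 32)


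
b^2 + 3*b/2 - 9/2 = (b - 3/2)*(b + 3)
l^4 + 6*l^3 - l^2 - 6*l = l*(l - 1)*(l + 1)*(l + 6)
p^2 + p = p*(p + 1)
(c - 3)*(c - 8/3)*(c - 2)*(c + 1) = c^4 - 20*c^3/3 + 35*c^2/3 + 10*c/3 - 16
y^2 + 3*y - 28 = (y - 4)*(y + 7)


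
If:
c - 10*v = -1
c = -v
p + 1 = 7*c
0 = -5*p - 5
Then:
No Solution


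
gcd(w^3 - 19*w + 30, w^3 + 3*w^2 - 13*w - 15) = w^2 + 2*w - 15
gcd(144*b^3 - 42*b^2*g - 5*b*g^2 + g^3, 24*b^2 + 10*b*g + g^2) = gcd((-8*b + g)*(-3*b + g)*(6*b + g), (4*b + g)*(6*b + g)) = 6*b + g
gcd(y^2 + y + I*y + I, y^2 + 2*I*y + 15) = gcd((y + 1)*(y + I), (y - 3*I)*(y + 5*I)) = 1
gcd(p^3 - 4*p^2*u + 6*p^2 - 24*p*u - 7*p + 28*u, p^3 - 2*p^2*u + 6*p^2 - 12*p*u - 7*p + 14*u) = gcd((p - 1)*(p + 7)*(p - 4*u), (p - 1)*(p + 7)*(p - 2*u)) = p^2 + 6*p - 7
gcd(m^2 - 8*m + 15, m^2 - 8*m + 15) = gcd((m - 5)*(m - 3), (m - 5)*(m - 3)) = m^2 - 8*m + 15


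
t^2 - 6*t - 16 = (t - 8)*(t + 2)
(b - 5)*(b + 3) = b^2 - 2*b - 15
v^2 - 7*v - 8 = (v - 8)*(v + 1)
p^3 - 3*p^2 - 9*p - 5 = (p - 5)*(p + 1)^2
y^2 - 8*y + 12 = (y - 6)*(y - 2)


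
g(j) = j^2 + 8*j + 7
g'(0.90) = 9.80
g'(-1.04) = 5.92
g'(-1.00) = 6.00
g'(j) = 2*j + 8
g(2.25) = 30.06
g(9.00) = 160.00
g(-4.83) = -8.31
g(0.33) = 9.75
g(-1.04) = -0.24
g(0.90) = 15.01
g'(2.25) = 12.50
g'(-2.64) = 2.72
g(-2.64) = -7.15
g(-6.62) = -2.14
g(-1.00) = 0.00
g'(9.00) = 26.00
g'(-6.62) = -5.24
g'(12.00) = 32.00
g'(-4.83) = -1.66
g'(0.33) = 8.66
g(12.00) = 247.00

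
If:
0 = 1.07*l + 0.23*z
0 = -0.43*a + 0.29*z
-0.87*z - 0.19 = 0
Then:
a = -0.15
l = 0.05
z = -0.22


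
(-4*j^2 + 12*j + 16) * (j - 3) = -4*j^3 + 24*j^2 - 20*j - 48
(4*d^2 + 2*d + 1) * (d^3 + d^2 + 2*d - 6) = 4*d^5 + 6*d^4 + 11*d^3 - 19*d^2 - 10*d - 6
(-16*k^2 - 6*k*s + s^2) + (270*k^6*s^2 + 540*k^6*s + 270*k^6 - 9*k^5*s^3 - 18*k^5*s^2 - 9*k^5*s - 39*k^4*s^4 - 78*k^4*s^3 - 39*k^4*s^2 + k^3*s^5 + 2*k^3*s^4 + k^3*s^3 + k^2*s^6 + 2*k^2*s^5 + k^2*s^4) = 270*k^6*s^2 + 540*k^6*s + 270*k^6 - 9*k^5*s^3 - 18*k^5*s^2 - 9*k^5*s - 39*k^4*s^4 - 78*k^4*s^3 - 39*k^4*s^2 + k^3*s^5 + 2*k^3*s^4 + k^3*s^3 + k^2*s^6 + 2*k^2*s^5 + k^2*s^4 - 16*k^2 - 6*k*s + s^2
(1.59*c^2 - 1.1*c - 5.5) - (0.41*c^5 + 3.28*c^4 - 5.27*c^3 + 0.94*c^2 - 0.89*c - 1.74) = -0.41*c^5 - 3.28*c^4 + 5.27*c^3 + 0.65*c^2 - 0.21*c - 3.76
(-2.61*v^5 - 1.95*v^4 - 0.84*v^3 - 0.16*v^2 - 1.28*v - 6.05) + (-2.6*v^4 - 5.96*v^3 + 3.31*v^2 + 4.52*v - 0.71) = -2.61*v^5 - 4.55*v^4 - 6.8*v^3 + 3.15*v^2 + 3.24*v - 6.76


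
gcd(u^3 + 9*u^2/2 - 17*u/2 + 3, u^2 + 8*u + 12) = u + 6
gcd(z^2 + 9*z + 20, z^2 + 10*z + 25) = z + 5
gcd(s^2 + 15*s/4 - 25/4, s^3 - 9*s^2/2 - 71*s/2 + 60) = s + 5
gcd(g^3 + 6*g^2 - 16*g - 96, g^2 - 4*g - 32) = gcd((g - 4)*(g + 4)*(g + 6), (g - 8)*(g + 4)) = g + 4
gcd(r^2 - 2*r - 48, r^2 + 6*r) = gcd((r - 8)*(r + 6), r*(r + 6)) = r + 6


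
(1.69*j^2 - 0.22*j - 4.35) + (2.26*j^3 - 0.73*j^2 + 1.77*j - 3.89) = 2.26*j^3 + 0.96*j^2 + 1.55*j - 8.24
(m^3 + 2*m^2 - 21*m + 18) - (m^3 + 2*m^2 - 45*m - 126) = 24*m + 144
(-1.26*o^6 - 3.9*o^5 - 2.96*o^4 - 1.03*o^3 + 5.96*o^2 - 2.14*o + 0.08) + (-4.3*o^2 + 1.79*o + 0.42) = -1.26*o^6 - 3.9*o^5 - 2.96*o^4 - 1.03*o^3 + 1.66*o^2 - 0.35*o + 0.5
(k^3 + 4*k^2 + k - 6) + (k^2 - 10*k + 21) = k^3 + 5*k^2 - 9*k + 15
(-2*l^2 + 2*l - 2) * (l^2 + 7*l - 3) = -2*l^4 - 12*l^3 + 18*l^2 - 20*l + 6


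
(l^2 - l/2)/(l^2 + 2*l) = (l - 1/2)/(l + 2)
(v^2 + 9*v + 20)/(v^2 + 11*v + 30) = (v + 4)/(v + 6)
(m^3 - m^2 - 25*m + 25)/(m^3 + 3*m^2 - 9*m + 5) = (m - 5)/(m - 1)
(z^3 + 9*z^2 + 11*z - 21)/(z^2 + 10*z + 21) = z - 1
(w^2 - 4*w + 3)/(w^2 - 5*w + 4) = (w - 3)/(w - 4)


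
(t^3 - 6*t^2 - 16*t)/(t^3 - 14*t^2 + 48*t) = (t + 2)/(t - 6)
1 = 1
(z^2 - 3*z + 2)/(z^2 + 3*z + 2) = (z^2 - 3*z + 2)/(z^2 + 3*z + 2)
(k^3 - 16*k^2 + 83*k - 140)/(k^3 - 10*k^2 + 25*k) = (k^2 - 11*k + 28)/(k*(k - 5))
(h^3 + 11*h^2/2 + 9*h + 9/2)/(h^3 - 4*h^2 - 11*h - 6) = (2*h^2 + 9*h + 9)/(2*(h^2 - 5*h - 6))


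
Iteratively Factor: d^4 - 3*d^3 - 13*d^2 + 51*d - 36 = (d - 1)*(d^3 - 2*d^2 - 15*d + 36) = (d - 3)*(d - 1)*(d^2 + d - 12) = (d - 3)^2*(d - 1)*(d + 4)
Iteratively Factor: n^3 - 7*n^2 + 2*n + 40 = (n + 2)*(n^2 - 9*n + 20) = (n - 5)*(n + 2)*(n - 4)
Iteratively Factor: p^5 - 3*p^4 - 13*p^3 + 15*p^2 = (p)*(p^4 - 3*p^3 - 13*p^2 + 15*p) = p*(p - 1)*(p^3 - 2*p^2 - 15*p) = p*(p - 1)*(p + 3)*(p^2 - 5*p) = p*(p - 5)*(p - 1)*(p + 3)*(p)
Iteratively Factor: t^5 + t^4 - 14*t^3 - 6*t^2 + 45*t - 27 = (t + 3)*(t^4 - 2*t^3 - 8*t^2 + 18*t - 9) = (t - 1)*(t + 3)*(t^3 - t^2 - 9*t + 9) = (t - 1)^2*(t + 3)*(t^2 - 9) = (t - 1)^2*(t + 3)^2*(t - 3)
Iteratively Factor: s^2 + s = (s + 1)*(s)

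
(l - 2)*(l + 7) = l^2 + 5*l - 14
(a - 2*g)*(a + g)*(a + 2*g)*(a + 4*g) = a^4 + 5*a^3*g - 20*a*g^3 - 16*g^4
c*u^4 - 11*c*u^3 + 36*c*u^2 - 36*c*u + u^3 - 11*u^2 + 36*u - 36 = (u - 6)*(u - 3)*(u - 2)*(c*u + 1)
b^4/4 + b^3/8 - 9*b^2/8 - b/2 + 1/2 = (b/2 + 1/2)*(b/2 + 1)*(b - 2)*(b - 1/2)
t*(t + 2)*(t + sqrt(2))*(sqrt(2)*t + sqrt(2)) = sqrt(2)*t^4 + 2*t^3 + 3*sqrt(2)*t^3 + 2*sqrt(2)*t^2 + 6*t^2 + 4*t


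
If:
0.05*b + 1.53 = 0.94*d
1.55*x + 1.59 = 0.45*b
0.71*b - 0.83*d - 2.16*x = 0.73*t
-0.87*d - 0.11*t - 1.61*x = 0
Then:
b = 0.20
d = 1.64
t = 1.20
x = -0.97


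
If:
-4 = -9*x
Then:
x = 4/9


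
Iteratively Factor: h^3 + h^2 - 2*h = (h + 2)*(h^2 - h) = h*(h + 2)*(h - 1)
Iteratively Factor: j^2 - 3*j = (j - 3)*(j)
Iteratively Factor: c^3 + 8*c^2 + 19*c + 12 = (c + 4)*(c^2 + 4*c + 3) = (c + 1)*(c + 4)*(c + 3)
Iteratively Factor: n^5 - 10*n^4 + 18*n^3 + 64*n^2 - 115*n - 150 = (n - 3)*(n^4 - 7*n^3 - 3*n^2 + 55*n + 50) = (n - 3)*(n + 1)*(n^3 - 8*n^2 + 5*n + 50) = (n - 3)*(n + 1)*(n + 2)*(n^2 - 10*n + 25) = (n - 5)*(n - 3)*(n + 1)*(n + 2)*(n - 5)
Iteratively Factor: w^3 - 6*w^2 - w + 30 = (w - 5)*(w^2 - w - 6) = (w - 5)*(w + 2)*(w - 3)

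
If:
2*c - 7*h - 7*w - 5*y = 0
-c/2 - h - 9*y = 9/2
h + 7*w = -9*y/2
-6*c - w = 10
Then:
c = -15457/9005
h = -4894/9005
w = 2692/9005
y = -620/1801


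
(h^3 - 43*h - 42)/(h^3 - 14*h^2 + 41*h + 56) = (h + 6)/(h - 8)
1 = 1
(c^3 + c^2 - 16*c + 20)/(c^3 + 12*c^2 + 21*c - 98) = (c^2 + 3*c - 10)/(c^2 + 14*c + 49)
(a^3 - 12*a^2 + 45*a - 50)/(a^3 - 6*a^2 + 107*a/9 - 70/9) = 9*(a^2 - 10*a + 25)/(9*a^2 - 36*a + 35)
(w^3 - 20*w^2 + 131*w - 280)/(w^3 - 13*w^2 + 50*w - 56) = (w^2 - 13*w + 40)/(w^2 - 6*w + 8)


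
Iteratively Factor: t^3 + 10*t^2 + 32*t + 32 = (t + 4)*(t^2 + 6*t + 8) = (t + 2)*(t + 4)*(t + 4)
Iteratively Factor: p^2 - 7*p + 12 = (p - 4)*(p - 3)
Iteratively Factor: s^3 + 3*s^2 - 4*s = (s + 4)*(s^2 - s) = s*(s + 4)*(s - 1)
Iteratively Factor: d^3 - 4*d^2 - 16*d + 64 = (d - 4)*(d^2 - 16) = (d - 4)*(d + 4)*(d - 4)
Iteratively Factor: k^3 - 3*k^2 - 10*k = (k + 2)*(k^2 - 5*k) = k*(k + 2)*(k - 5)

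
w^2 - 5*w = w*(w - 5)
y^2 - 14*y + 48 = (y - 8)*(y - 6)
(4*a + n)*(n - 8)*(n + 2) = 4*a*n^2 - 24*a*n - 64*a + n^3 - 6*n^2 - 16*n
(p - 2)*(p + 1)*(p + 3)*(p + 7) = p^4 + 9*p^3 + 9*p^2 - 41*p - 42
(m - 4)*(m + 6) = m^2 + 2*m - 24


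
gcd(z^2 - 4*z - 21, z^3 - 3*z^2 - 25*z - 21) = z^2 - 4*z - 21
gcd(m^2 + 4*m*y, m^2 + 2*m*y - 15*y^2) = 1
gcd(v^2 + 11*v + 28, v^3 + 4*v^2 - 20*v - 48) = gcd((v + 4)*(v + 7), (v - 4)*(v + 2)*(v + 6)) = 1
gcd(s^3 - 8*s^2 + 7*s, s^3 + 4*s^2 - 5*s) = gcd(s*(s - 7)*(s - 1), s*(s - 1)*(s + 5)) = s^2 - s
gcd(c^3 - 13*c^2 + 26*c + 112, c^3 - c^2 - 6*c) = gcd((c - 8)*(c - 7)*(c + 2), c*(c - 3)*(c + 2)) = c + 2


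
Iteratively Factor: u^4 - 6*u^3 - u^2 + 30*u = (u - 5)*(u^3 - u^2 - 6*u) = (u - 5)*(u - 3)*(u^2 + 2*u) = (u - 5)*(u - 3)*(u + 2)*(u)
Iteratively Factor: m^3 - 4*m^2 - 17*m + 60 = (m - 3)*(m^2 - m - 20) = (m - 3)*(m + 4)*(m - 5)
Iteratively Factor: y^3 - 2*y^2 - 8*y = (y + 2)*(y^2 - 4*y) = y*(y + 2)*(y - 4)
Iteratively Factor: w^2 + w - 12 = (w + 4)*(w - 3)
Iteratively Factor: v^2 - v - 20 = (v + 4)*(v - 5)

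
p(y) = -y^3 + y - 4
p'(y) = 1 - 3*y^2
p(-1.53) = -1.95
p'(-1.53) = -6.02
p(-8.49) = 599.47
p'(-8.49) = -215.24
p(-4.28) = 70.12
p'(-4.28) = -53.96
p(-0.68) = -4.37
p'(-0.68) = -0.39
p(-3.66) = 41.37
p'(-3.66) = -39.19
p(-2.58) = 10.59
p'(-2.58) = -18.97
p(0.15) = -3.85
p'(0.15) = 0.93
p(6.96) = -334.19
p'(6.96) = -144.32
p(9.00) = -724.00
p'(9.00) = -242.00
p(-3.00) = 20.00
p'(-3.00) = -26.00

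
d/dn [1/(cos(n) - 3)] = sin(n)/(cos(n) - 3)^2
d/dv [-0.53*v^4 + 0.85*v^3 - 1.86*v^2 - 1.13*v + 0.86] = -2.12*v^3 + 2.55*v^2 - 3.72*v - 1.13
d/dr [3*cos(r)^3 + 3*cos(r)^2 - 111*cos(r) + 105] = 3*(-3*cos(r)^2 - 2*cos(r) + 37)*sin(r)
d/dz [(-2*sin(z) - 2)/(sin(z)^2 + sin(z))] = 2*cos(z)/sin(z)^2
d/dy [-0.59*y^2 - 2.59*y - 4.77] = -1.18*y - 2.59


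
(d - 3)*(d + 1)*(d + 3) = d^3 + d^2 - 9*d - 9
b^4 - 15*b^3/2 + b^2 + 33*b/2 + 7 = (b - 7)*(b - 2)*(b + 1/2)*(b + 1)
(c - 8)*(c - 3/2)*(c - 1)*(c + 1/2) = c^4 - 10*c^3 + 65*c^2/4 - 5*c/4 - 6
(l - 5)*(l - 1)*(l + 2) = l^3 - 4*l^2 - 7*l + 10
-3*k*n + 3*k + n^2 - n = (-3*k + n)*(n - 1)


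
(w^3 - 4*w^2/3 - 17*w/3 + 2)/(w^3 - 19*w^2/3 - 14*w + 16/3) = (w - 3)/(w - 8)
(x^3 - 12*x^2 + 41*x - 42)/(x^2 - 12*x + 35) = (x^2 - 5*x + 6)/(x - 5)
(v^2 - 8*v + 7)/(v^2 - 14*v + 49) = (v - 1)/(v - 7)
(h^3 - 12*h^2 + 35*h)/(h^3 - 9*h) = (h^2 - 12*h + 35)/(h^2 - 9)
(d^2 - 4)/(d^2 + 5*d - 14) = (d + 2)/(d + 7)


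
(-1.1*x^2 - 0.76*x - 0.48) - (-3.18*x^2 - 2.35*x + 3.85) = 2.08*x^2 + 1.59*x - 4.33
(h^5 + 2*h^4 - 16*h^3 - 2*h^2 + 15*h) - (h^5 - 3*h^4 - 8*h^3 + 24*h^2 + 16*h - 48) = 5*h^4 - 8*h^3 - 26*h^2 - h + 48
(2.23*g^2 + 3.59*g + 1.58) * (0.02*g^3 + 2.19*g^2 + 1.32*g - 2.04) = 0.0446*g^5 + 4.9555*g^4 + 10.8373*g^3 + 3.6498*g^2 - 5.238*g - 3.2232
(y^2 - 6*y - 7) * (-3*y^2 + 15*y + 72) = -3*y^4 + 33*y^3 + 3*y^2 - 537*y - 504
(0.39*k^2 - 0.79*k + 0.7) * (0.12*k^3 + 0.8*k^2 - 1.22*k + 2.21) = 0.0468*k^5 + 0.2172*k^4 - 1.0238*k^3 + 2.3857*k^2 - 2.5999*k + 1.547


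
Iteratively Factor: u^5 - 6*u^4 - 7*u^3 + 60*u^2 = (u - 4)*(u^4 - 2*u^3 - 15*u^2) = (u - 5)*(u - 4)*(u^3 + 3*u^2) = u*(u - 5)*(u - 4)*(u^2 + 3*u) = u^2*(u - 5)*(u - 4)*(u + 3)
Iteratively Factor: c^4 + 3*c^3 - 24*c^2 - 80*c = (c)*(c^3 + 3*c^2 - 24*c - 80) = c*(c + 4)*(c^2 - c - 20) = c*(c - 5)*(c + 4)*(c + 4)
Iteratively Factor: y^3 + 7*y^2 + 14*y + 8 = (y + 4)*(y^2 + 3*y + 2) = (y + 2)*(y + 4)*(y + 1)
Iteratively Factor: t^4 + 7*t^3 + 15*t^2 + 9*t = (t + 1)*(t^3 + 6*t^2 + 9*t) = (t + 1)*(t + 3)*(t^2 + 3*t) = (t + 1)*(t + 3)^2*(t)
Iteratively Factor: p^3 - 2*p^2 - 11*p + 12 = (p - 4)*(p^2 + 2*p - 3) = (p - 4)*(p - 1)*(p + 3)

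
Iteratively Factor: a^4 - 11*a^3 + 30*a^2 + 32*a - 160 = (a + 2)*(a^3 - 13*a^2 + 56*a - 80) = (a - 4)*(a + 2)*(a^2 - 9*a + 20) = (a - 5)*(a - 4)*(a + 2)*(a - 4)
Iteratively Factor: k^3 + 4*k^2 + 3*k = (k + 1)*(k^2 + 3*k) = k*(k + 1)*(k + 3)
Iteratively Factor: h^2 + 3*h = (h + 3)*(h)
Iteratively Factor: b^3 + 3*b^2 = (b + 3)*(b^2) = b*(b + 3)*(b)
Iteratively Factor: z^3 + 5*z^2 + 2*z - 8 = (z + 4)*(z^2 + z - 2) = (z + 2)*(z + 4)*(z - 1)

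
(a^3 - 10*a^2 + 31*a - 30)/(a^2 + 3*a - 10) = (a^2 - 8*a + 15)/(a + 5)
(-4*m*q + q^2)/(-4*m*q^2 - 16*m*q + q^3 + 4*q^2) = 1/(q + 4)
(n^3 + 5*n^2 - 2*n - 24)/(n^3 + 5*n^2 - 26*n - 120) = (n^2 + n - 6)/(n^2 + n - 30)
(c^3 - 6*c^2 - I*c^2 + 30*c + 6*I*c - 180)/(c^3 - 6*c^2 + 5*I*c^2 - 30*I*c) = (c - 6*I)/c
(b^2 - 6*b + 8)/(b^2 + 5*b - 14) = (b - 4)/(b + 7)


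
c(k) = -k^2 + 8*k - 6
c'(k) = 8 - 2*k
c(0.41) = -2.89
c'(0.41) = 7.18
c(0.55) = -1.90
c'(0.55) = 6.90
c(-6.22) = -94.45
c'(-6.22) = 20.44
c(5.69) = 7.14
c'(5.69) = -3.38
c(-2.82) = -36.51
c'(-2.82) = 13.64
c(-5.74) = -84.87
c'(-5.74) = 19.48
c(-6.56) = -101.51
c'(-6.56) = 21.12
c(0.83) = -0.05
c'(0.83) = 6.34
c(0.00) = -6.00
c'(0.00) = 8.00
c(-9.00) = -159.00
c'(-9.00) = 26.00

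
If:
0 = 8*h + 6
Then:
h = -3/4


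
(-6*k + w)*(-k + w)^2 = -6*k^3 + 13*k^2*w - 8*k*w^2 + w^3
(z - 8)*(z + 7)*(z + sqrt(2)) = z^3 - z^2 + sqrt(2)*z^2 - 56*z - sqrt(2)*z - 56*sqrt(2)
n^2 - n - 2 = (n - 2)*(n + 1)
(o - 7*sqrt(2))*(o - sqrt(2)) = o^2 - 8*sqrt(2)*o + 14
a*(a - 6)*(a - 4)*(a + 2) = a^4 - 8*a^3 + 4*a^2 + 48*a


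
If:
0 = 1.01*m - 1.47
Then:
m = 1.46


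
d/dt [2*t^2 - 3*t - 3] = 4*t - 3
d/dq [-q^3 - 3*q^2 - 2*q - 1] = -3*q^2 - 6*q - 2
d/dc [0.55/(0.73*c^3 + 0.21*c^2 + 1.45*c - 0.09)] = (-1.2045*c^2 - 0.231*c - 0.7975)/(0.73*c^3 + 0.21*c^2 + 1.45*c - 0.09)^2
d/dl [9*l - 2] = 9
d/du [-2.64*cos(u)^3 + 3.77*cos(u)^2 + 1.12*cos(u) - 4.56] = (7.92*cos(u)^2 - 7.54*cos(u) - 1.12)*sin(u)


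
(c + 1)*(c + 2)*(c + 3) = c^3 + 6*c^2 + 11*c + 6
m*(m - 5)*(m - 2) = m^3 - 7*m^2 + 10*m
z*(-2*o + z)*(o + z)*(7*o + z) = -14*o^3*z - 9*o^2*z^2 + 6*o*z^3 + z^4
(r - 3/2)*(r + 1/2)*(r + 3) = r^3 + 2*r^2 - 15*r/4 - 9/4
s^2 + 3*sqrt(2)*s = s*(s + 3*sqrt(2))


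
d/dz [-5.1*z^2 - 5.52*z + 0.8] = -10.2*z - 5.52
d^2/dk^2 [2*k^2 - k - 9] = 4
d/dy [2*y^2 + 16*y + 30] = 4*y + 16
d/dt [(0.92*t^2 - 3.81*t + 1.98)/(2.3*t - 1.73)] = (2.116*t^2 - 3.1832*t + 2.0373)/(5.29*t^2 - 7.958*t + 2.9929)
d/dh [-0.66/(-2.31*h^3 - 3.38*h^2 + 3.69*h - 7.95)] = (-4.5738*h^2 - 4.4616*h + 2.4354)/(2.31*h^3 + 3.38*h^2 - 3.69*h + 7.95)^2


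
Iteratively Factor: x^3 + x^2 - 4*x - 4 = (x + 2)*(x^2 - x - 2) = (x - 2)*(x + 2)*(x + 1)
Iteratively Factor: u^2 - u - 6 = (u - 3)*(u + 2)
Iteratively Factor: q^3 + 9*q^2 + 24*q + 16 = (q + 4)*(q^2 + 5*q + 4) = (q + 4)^2*(q + 1)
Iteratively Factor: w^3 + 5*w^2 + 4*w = (w + 4)*(w^2 + w) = w*(w + 4)*(w + 1)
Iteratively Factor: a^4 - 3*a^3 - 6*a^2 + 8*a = (a - 1)*(a^3 - 2*a^2 - 8*a) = (a - 4)*(a - 1)*(a^2 + 2*a) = (a - 4)*(a - 1)*(a + 2)*(a)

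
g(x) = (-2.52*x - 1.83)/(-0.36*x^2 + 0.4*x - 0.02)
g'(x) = (-2.52*x - 1.83)*(0.72*x - 0.4)/(-0.36*x^2 + 0.4*x - 0.02)^2 - 2.52/(-0.36*x^2 + 0.4*x - 0.02)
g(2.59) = 5.97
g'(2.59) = -4.45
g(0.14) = -75.41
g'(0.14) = 692.51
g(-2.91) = -1.30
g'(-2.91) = -0.17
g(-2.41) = -1.38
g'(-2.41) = -0.14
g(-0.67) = 0.31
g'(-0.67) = 6.22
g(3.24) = 3.99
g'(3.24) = -2.08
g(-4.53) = -1.04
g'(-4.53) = -0.14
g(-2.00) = -1.42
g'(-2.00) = -0.04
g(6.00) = 1.60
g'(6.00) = -0.36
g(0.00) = 91.50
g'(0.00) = 1956.00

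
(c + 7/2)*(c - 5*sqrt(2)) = c^2 - 5*sqrt(2)*c + 7*c/2 - 35*sqrt(2)/2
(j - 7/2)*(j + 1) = j^2 - 5*j/2 - 7/2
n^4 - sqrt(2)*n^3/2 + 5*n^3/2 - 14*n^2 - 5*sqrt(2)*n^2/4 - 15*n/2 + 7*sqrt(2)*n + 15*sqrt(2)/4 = (n - 3)*(n + 1/2)*(n + 5)*(n - sqrt(2)/2)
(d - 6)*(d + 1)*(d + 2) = d^3 - 3*d^2 - 16*d - 12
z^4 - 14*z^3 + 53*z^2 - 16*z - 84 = (z - 7)*(z - 6)*(z - 2)*(z + 1)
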